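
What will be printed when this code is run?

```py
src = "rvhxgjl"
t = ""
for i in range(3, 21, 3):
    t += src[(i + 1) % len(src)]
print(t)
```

i=3: add src[4]='g' → 'g'
i=6: add src[0]='r' → 'gr'
i=9: add src[3]='x' → 'grx'
i=12: add src[6]='l' → 'grxl'
i=15: add src[2]='h' → 'grxlh'
i=18: add src[5]='j' → 'grxlhj'

grxlhj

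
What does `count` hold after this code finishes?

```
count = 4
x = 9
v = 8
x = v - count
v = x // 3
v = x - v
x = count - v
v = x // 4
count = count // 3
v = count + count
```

x = 8-4 = 4
v = 4//3 = 1
v = 4-1 = 3
x = 4-3 = 1
v = 1//4 = 0
count = 4//3 = 1
v = 1+1 = 2

1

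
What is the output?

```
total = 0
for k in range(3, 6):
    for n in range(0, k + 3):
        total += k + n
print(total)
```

k=3,n=0: total = 0+3 = 3
k=3,n=1: total = 3+4 = 7
k=3,n=2: total = 7+5 = 12
k=3,n=3: total = 12+6 = 18
k=3,n=4: total = 18+7 = 25
k=3,n=5: total = 25+8 = 33
k=4,n=0: total = 33+4 = 37
k=4,n=1: total = 37+5 = 42
k=4,n=2: total = 42+6 = 48
k=4,n=3: total = 48+7 = 55
k=4,n=4: total = 55+8 = 63
k=4,n=5: total = 63+9 = 72
k=4,n=6: total = 72+10 = 82
k=5,n=0: total = 82+5 = 87
k=5,n=1: total = 87+6 = 93
k=5,n=2: total = 93+7 = 100
k=5,n=3: total = 100+8 = 108
k=5,n=4: total = 108+9 = 117
k=5,n=5: total = 117+10 = 127
k=5,n=6: total = 127+11 = 138
k=5,n=7: total = 138+12 = 150

150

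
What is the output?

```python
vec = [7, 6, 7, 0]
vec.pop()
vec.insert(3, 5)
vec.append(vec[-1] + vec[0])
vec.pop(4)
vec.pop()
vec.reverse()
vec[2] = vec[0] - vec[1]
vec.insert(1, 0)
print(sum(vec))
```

pop() removes 0 → [7, 6, 7]
insert 5 at 3 → [7, 6, 7, 5]
append vec[-1]+vec[0] = 5+7 = 12 → [7, 6, 7, 5, 12]
pop(4) removes 12 → [7, 6, 7, 5]
pop() removes 5 → [7, 6, 7]
reverse → [7, 6, 7]
vec[2] = vec[0]-vec[1] = 7-6 = 1 → [7, 6, 1]
insert 0 at 1 → [7, 0, 6, 1]
sum = 14

14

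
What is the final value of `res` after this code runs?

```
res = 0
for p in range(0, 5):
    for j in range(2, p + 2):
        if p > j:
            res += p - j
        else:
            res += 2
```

18

p=1,j=2: not 1>2, res = 0+2 = 2
p=2,j=2: not 2>2, res = 2+2 = 4
p=2,j=3: not 2>3, res = 4+2 = 6
p=3,j=2: 3>2, res = 6+1 = 7
p=3,j=3: not 3>3, res = 7+2 = 9
p=3,j=4: not 3>4, res = 9+2 = 11
p=4,j=2: 4>2, res = 11+2 = 13
p=4,j=3: 4>3, res = 13+1 = 14
p=4,j=4: not 4>4, res = 14+2 = 16
p=4,j=5: not 4>5, res = 16+2 = 18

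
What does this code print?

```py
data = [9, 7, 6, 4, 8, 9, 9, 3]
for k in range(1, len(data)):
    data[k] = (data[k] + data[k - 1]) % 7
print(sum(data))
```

33

k=1: data[1] = (7+9)%7 = 2 → [9, 2, 6, 4, 8, 9, 9, 3]
k=2: data[2] = (6+2)%7 = 1 → [9, 2, 1, 4, 8, 9, 9, 3]
k=3: data[3] = (4+1)%7 = 5 → [9, 2, 1, 5, 8, 9, 9, 3]
k=4: data[4] = (8+5)%7 = 6 → [9, 2, 1, 5, 6, 9, 9, 3]
k=5: data[5] = (9+6)%7 = 1 → [9, 2, 1, 5, 6, 1, 9, 3]
k=6: data[6] = (9+1)%7 = 3 → [9, 2, 1, 5, 6, 1, 3, 3]
k=7: data[7] = (3+3)%7 = 6 → [9, 2, 1, 5, 6, 1, 3, 6]
sum = 33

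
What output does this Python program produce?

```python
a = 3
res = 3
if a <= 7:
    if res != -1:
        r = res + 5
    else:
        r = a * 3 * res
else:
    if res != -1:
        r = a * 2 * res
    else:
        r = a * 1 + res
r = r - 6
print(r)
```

a=3, res=3
a <= 7 is True; res != -1 is True
→ r = res + 5 = 8
r = 8-6 = 2

2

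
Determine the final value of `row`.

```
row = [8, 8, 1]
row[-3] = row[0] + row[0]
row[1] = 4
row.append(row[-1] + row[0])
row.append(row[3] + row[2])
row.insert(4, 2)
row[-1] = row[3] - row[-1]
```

row[-3] = row[0]+row[0] = 8+8 = 16 → [16, 8, 1]
row[1] = 4 → [16, 4, 1]
append row[-1]+row[0] = 1+16 = 17 → [16, 4, 1, 17]
append row[3]+row[2] = 17+1 = 18 → [16, 4, 1, 17, 18]
insert 2 at 4 → [16, 4, 1, 17, 2, 18]
row[-1] = row[3]-row[-1] = 17-18 = -1 → [16, 4, 1, 17, 2, -1]

[16, 4, 1, 17, 2, -1]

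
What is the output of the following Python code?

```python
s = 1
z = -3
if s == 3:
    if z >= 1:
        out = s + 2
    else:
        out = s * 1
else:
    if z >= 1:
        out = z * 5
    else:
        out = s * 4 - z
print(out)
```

7

s=1, z=-3
s == 3 is False; z >= 1 is False
→ out = s * 4 - z = 7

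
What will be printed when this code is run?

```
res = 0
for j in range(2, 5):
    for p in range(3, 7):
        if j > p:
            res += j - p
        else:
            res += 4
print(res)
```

45

j=2,p=3: not 2>3, res = 0+4 = 4
j=2,p=4: not 2>4, res = 4+4 = 8
j=2,p=5: not 2>5, res = 8+4 = 12
j=2,p=6: not 2>6, res = 12+4 = 16
j=3,p=3: not 3>3, res = 16+4 = 20
j=3,p=4: not 3>4, res = 20+4 = 24
j=3,p=5: not 3>5, res = 24+4 = 28
j=3,p=6: not 3>6, res = 28+4 = 32
j=4,p=3: 4>3, res = 32+1 = 33
j=4,p=4: not 4>4, res = 33+4 = 37
j=4,p=5: not 4>5, res = 37+4 = 41
j=4,p=6: not 4>6, res = 41+4 = 45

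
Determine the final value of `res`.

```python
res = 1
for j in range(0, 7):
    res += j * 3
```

64

j=0: res = 1+0*3 = 1
j=1: res = 1+1*3 = 4
j=2: res = 4+2*3 = 10
j=3: res = 10+3*3 = 19
j=4: res = 19+4*3 = 31
j=5: res = 31+5*3 = 46
j=6: res = 46+6*3 = 64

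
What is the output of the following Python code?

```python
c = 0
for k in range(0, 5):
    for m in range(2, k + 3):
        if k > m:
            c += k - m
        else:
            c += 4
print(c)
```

k=0,m=2: not 0>2, c = 0+4 = 4
k=1,m=2: not 1>2, c = 4+4 = 8
k=1,m=3: not 1>3, c = 8+4 = 12
k=2,m=2: not 2>2, c = 12+4 = 16
k=2,m=3: not 2>3, c = 16+4 = 20
k=2,m=4: not 2>4, c = 20+4 = 24
k=3,m=2: 3>2, c = 24+1 = 25
k=3,m=3: not 3>3, c = 25+4 = 29
k=3,m=4: not 3>4, c = 29+4 = 33
k=3,m=5: not 3>5, c = 33+4 = 37
k=4,m=2: 4>2, c = 37+2 = 39
k=4,m=3: 4>3, c = 39+1 = 40
k=4,m=4: not 4>4, c = 40+4 = 44
k=4,m=5: not 4>5, c = 44+4 = 48
k=4,m=6: not 4>6, c = 48+4 = 52

52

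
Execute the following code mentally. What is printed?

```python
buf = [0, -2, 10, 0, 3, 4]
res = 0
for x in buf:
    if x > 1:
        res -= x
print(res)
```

x=0: not >1
x=-2: not >1
x=10: >1, res = 0-10 = -10
x=0: not >1
x=3: >1, res = (-10)-3 = -13
x=4: >1, res = (-13)-4 = -17

-17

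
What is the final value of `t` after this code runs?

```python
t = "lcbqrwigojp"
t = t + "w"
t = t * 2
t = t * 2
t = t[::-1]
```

'wpjogiwrqbclwpjogiwrqbclwpjogiwrqbclwpjogiwrqbcl'

+ 'w' → 'lcbqrwigojpw'
repeat ×2 → 'lcbqrwigojpwlcbqrwigojpw'
repeat ×2 → 'lcbqrwigojpwlcbqrwigojpwlcbqrwigojpwlcbqrwigojpw'
reverse → 'wpjogiwrqbclwpjogiwrqbclwpjogiwrqbclwpjogiwrqbcl'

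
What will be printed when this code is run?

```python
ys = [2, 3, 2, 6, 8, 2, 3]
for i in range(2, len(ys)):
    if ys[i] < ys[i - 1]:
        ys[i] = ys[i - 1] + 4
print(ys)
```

[2, 3, 7, 11, 15, 19, 23]

i=2: 2<3, ys[2] = 3+4 = 7 → [2, 3, 7, 6, 8, 2, 3]
i=3: 6<7, ys[3] = 7+4 = 11 → [2, 3, 7, 11, 8, 2, 3]
i=4: 8<11, ys[4] = 11+4 = 15 → [2, 3, 7, 11, 15, 2, 3]
i=5: 2<15, ys[5] = 15+4 = 19 → [2, 3, 7, 11, 15, 19, 3]
i=6: 3<19, ys[6] = 19+4 = 23 → [2, 3, 7, 11, 15, 19, 23]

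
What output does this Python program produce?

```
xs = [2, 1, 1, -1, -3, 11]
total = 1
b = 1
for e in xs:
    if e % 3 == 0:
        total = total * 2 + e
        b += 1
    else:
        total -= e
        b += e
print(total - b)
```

e=2: not %3==0, total = 1-2 = -1; b=3
e=1: not %3==0, total = (-1)-1 = -2; b=4
e=1: not %3==0, total = (-2)-1 = -3; b=5
e=-1: not %3==0, total = (-3)-(-1) = -2; b=4
e=-3: %3==0, total = (-2)*2+(-3) = -7; b=5
e=11: not %3==0, total = (-7)-11 = -18; b=16
total-b = (-18)-16 = -34

-34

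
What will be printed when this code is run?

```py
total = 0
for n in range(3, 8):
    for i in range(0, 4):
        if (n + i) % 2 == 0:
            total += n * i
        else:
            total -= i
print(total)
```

66

n=3,i=0: odd sum, total = 0-0 = 0
n=3,i=1: even sum, total = 0+3 = 3
n=3,i=2: odd sum, total = 3-2 = 1
n=3,i=3: even sum, total = 1+9 = 10
n=4,i=0: even sum, total = 10+0 = 10
n=4,i=1: odd sum, total = 10-1 = 9
n=4,i=2: even sum, total = 9+8 = 17
n=4,i=3: odd sum, total = 17-3 = 14
n=5,i=0: odd sum, total = 14-0 = 14
n=5,i=1: even sum, total = 14+5 = 19
n=5,i=2: odd sum, total = 19-2 = 17
n=5,i=3: even sum, total = 17+15 = 32
n=6,i=0: even sum, total = 32+0 = 32
n=6,i=1: odd sum, total = 32-1 = 31
n=6,i=2: even sum, total = 31+12 = 43
n=6,i=3: odd sum, total = 43-3 = 40
n=7,i=0: odd sum, total = 40-0 = 40
n=7,i=1: even sum, total = 40+7 = 47
n=7,i=2: odd sum, total = 47-2 = 45
n=7,i=3: even sum, total = 45+21 = 66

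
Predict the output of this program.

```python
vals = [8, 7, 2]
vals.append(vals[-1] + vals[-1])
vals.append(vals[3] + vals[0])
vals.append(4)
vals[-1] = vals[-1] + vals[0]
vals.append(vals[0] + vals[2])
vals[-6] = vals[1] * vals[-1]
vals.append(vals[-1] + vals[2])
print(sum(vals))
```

130

append vals[-1]+vals[-1] = 2+2 = 4 → [8, 7, 2, 4]
append vals[3]+vals[0] = 4+8 = 12 → [8, 7, 2, 4, 12]
append 4 → [8, 7, 2, 4, 12, 4]
vals[-1] = vals[-1]+vals[0] = 4+8 = 12 → [8, 7, 2, 4, 12, 12]
append vals[0]+vals[2] = 8+2 = 10 → [8, 7, 2, 4, 12, 12, 10]
vals[-6] = vals[1]*vals[-1] = 7*10 = 70 → [8, 70, 2, 4, 12, 12, 10]
append vals[-1]+vals[2] = 10+2 = 12 → [8, 70, 2, 4, 12, 12, 10, 12]
sum = 130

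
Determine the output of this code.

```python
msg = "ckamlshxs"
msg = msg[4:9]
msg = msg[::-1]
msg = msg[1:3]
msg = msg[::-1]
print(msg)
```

slice [4:9] → 'lshxs'
reverse → 'sxhsl'
slice [1:3] → 'xh'
reverse → 'hx'

hx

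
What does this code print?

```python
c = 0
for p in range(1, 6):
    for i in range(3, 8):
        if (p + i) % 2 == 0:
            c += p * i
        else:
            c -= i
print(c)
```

p=1,i=3: even sum, c = 0+3 = 3
p=1,i=4: odd sum, c = 3-4 = -1
p=1,i=5: even sum, c = (-1)+5 = 4
p=1,i=6: odd sum, c = 4-6 = -2
p=1,i=7: even sum, c = (-2)+7 = 5
p=2,i=3: odd sum, c = 5-3 = 2
p=2,i=4: even sum, c = 2+8 = 10
p=2,i=5: odd sum, c = 10-5 = 5
p=2,i=6: even sum, c = 5+12 = 17
p=2,i=7: odd sum, c = 17-7 = 10
p=3,i=3: even sum, c = 10+9 = 19
p=3,i=4: odd sum, c = 19-4 = 15
p=3,i=5: even sum, c = 15+15 = 30
p=3,i=6: odd sum, c = 30-6 = 24
p=3,i=7: even sum, c = 24+21 = 45
p=4,i=3: odd sum, c = 45-3 = 42
p=4,i=4: even sum, c = 42+16 = 58
p=4,i=5: odd sum, c = 58-5 = 53
p=4,i=6: even sum, c = 53+24 = 77
p=4,i=7: odd sum, c = 77-7 = 70
p=5,i=3: even sum, c = 70+15 = 85
p=5,i=4: odd sum, c = 85-4 = 81
p=5,i=5: even sum, c = 81+25 = 106
p=5,i=6: odd sum, c = 106-6 = 100
p=5,i=7: even sum, c = 100+35 = 135

135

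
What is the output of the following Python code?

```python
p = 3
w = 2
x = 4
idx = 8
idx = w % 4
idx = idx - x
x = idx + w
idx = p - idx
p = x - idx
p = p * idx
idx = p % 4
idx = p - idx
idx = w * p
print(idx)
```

-50

idx = 2%4 = 2
idx = 2-4 = -2
x = (-2)+2 = 0
idx = 3-(-2) = 5
p = 0-5 = -5
p = (-5)*5 = -25
idx = (-25)%4 = 3
idx = (-25)-3 = -28
idx = 2*(-25) = -50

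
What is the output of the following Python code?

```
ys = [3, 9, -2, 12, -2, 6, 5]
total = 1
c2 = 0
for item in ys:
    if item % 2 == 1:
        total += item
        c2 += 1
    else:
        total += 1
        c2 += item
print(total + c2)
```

39

item=3: odd, total = 1+3 = 4; c2=1
item=9: odd, total = 4+9 = 13; c2=2
item=-2: not odd, total = 13+1 = 14; c2=0
item=12: not odd, total = 14+1 = 15; c2=12
item=-2: not odd, total = 15+1 = 16; c2=10
item=6: not odd, total = 16+1 = 17; c2=16
item=5: odd, total = 17+5 = 22; c2=17
total+c2 = 22+17 = 39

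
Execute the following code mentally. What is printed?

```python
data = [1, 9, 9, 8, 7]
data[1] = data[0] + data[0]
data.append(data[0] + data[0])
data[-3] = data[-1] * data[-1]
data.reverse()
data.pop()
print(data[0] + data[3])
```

data[1] = data[0]+data[0] = 1+1 = 2 → [1, 2, 9, 8, 7]
append data[0]+data[0] = 1+1 = 2 → [1, 2, 9, 8, 7, 2]
data[-3] = data[-1]*data[-1] = 2*2 = 4 → [1, 2, 9, 4, 7, 2]
reverse → [2, 7, 4, 9, 2, 1]
pop() removes 1 → [2, 7, 4, 9, 2]
data[0]+data[3] = 2+9 = 11

11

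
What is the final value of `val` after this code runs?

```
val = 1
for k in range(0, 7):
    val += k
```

k=0: val = 1+0 = 1
k=1: val = 1+1 = 2
k=2: val = 2+2 = 4
k=3: val = 4+3 = 7
k=4: val = 7+4 = 11
k=5: val = 11+5 = 16
k=6: val = 16+6 = 22

22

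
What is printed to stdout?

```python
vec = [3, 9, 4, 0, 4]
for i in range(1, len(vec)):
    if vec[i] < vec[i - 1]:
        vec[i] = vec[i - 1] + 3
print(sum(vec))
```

i=1: 9>=3, unchanged → [3, 9, 4, 0, 4]
i=2: 4<9, vec[2] = 9+3 = 12 → [3, 9, 12, 0, 4]
i=3: 0<12, vec[3] = 12+3 = 15 → [3, 9, 12, 15, 4]
i=4: 4<15, vec[4] = 15+3 = 18 → [3, 9, 12, 15, 18]
sum = 57

57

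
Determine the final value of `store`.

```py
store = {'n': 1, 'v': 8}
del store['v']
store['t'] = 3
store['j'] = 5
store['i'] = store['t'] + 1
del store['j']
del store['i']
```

{'n': 1, 't': 3}

del 'v' → {'n': 1}
store['t'] = 3 → {'n': 1, 't': 3}
store['j'] = 5 → {'n': 1, 't': 3, 'j': 5}
store['i'] = store['t']+1 = 4 → {'n': 1, 't': 3, 'j': 5, 'i': 4}
del 'j' → {'n': 1, 't': 3, 'i': 4}
del 'i' → {'n': 1, 't': 3}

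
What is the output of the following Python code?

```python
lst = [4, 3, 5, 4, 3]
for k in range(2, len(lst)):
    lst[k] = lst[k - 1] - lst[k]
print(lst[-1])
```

k=2: lst[2] = 3-5 = -2 → [4, 3, -2, 4, 3]
k=3: lst[3] = (-2)-4 = -6 → [4, 3, -2, -6, 3]
k=4: lst[4] = (-6)-3 = -9 → [4, 3, -2, -6, -9]

-9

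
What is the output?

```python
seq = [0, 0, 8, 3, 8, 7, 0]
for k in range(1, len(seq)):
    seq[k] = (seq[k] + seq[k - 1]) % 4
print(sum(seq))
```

10

k=1: seq[1] = (0+0)%4 = 0 → [0, 0, 8, 3, 8, 7, 0]
k=2: seq[2] = (8+0)%4 = 0 → [0, 0, 0, 3, 8, 7, 0]
k=3: seq[3] = (3+0)%4 = 3 → [0, 0, 0, 3, 8, 7, 0]
k=4: seq[4] = (8+3)%4 = 3 → [0, 0, 0, 3, 3, 7, 0]
k=5: seq[5] = (7+3)%4 = 2 → [0, 0, 0, 3, 3, 2, 0]
k=6: seq[6] = (0+2)%4 = 2 → [0, 0, 0, 3, 3, 2, 2]
sum = 10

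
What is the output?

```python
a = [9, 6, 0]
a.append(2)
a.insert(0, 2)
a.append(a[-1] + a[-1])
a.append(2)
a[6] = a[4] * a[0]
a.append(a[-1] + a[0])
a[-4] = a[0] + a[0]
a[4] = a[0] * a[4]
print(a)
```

[2, 9, 6, 0, 8, 4, 4, 6]

append 2 → [9, 6, 0, 2]
insert 2 at 0 → [2, 9, 6, 0, 2]
append a[-1]+a[-1] = 2+2 = 4 → [2, 9, 6, 0, 2, 4]
append 2 → [2, 9, 6, 0, 2, 4, 2]
a[6] = a[4]*a[0] = 2*2 = 4 → [2, 9, 6, 0, 2, 4, 4]
append a[-1]+a[0] = 4+2 = 6 → [2, 9, 6, 0, 2, 4, 4, 6]
a[-4] = a[0]+a[0] = 2+2 = 4 → [2, 9, 6, 0, 4, 4, 4, 6]
a[4] = a[0]*a[4] = 2*4 = 8 → [2, 9, 6, 0, 8, 4, 4, 6]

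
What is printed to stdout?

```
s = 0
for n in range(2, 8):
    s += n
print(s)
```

n=2: s = 0+2 = 2
n=3: s = 2+3 = 5
n=4: s = 5+4 = 9
n=5: s = 9+5 = 14
n=6: s = 14+6 = 20
n=7: s = 20+7 = 27

27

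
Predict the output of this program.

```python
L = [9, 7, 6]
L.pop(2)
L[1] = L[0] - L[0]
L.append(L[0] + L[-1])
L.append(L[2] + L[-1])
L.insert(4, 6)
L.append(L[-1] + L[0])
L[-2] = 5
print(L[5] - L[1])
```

pop(2) removes 6 → [9, 7]
L[1] = L[0]-L[0] = 9-9 = 0 → [9, 0]
append L[0]+L[-1] = 9+0 = 9 → [9, 0, 9]
append L[2]+L[-1] = 9+9 = 18 → [9, 0, 9, 18]
insert 6 at 4 → [9, 0, 9, 18, 6]
append L[-1]+L[0] = 6+9 = 15 → [9, 0, 9, 18, 6, 15]
L[-2] = 5 → [9, 0, 9, 18, 5, 15]
L[5]-L[1] = 15-0 = 15

15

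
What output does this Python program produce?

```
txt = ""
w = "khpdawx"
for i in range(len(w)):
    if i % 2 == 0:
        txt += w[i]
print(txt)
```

kpax

i=0: add 'k' → 'k'
i=1: skip
i=2: add 'p' → 'kp'
i=3: skip
i=4: add 'a' → 'kpa'
i=5: skip
i=6: add 'x' → 'kpax'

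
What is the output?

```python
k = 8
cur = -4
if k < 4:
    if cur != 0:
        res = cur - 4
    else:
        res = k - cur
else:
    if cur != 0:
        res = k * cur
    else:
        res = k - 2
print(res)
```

-32

k=8, cur=-4
k < 4 is False; cur != 0 is True
→ res = k * cur = -32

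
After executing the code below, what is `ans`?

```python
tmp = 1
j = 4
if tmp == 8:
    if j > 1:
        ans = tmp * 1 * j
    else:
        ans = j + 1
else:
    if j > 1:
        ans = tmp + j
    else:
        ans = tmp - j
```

5

tmp=1, j=4
tmp == 8 is False; j > 1 is True
→ ans = tmp + j = 5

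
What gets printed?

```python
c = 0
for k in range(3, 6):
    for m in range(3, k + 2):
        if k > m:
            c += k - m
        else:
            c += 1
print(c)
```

k=3,m=3: not 3>3, c = 0+1 = 1
k=3,m=4: not 3>4, c = 1+1 = 2
k=4,m=3: 4>3, c = 2+1 = 3
k=4,m=4: not 4>4, c = 3+1 = 4
k=4,m=5: not 4>5, c = 4+1 = 5
k=5,m=3: 5>3, c = 5+2 = 7
k=5,m=4: 5>4, c = 7+1 = 8
k=5,m=5: not 5>5, c = 8+1 = 9
k=5,m=6: not 5>6, c = 9+1 = 10

10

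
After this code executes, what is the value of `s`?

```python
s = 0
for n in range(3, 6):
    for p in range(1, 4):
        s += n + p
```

n=3,p=1: s = 0+4 = 4
n=3,p=2: s = 4+5 = 9
n=3,p=3: s = 9+6 = 15
n=4,p=1: s = 15+5 = 20
n=4,p=2: s = 20+6 = 26
n=4,p=3: s = 26+7 = 33
n=5,p=1: s = 33+6 = 39
n=5,p=2: s = 39+7 = 46
n=5,p=3: s = 46+8 = 54

54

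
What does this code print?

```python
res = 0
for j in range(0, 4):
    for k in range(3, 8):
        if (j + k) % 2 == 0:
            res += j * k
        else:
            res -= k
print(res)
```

30

j=0,k=3: odd sum, res = 0-3 = -3
j=0,k=4: even sum, res = (-3)+0 = -3
j=0,k=5: odd sum, res = (-3)-5 = -8
j=0,k=6: even sum, res = (-8)+0 = -8
j=0,k=7: odd sum, res = (-8)-7 = -15
j=1,k=3: even sum, res = (-15)+3 = -12
j=1,k=4: odd sum, res = (-12)-4 = -16
j=1,k=5: even sum, res = (-16)+5 = -11
j=1,k=6: odd sum, res = (-11)-6 = -17
j=1,k=7: even sum, res = (-17)+7 = -10
j=2,k=3: odd sum, res = (-10)-3 = -13
j=2,k=4: even sum, res = (-13)+8 = -5
j=2,k=5: odd sum, res = (-5)-5 = -10
j=2,k=6: even sum, res = (-10)+12 = 2
j=2,k=7: odd sum, res = 2-7 = -5
j=3,k=3: even sum, res = (-5)+9 = 4
j=3,k=4: odd sum, res = 4-4 = 0
j=3,k=5: even sum, res = 0+15 = 15
j=3,k=6: odd sum, res = 15-6 = 9
j=3,k=7: even sum, res = 9+21 = 30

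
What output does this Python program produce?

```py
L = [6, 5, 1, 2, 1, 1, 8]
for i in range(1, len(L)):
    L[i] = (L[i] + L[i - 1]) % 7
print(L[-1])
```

i=1: L[1] = (5+6)%7 = 4 → [6, 4, 1, 2, 1, 1, 8]
i=2: L[2] = (1+4)%7 = 5 → [6, 4, 5, 2, 1, 1, 8]
i=3: L[3] = (2+5)%7 = 0 → [6, 4, 5, 0, 1, 1, 8]
i=4: L[4] = (1+0)%7 = 1 → [6, 4, 5, 0, 1, 1, 8]
i=5: L[5] = (1+1)%7 = 2 → [6, 4, 5, 0, 1, 2, 8]
i=6: L[6] = (8+2)%7 = 3 → [6, 4, 5, 0, 1, 2, 3]

3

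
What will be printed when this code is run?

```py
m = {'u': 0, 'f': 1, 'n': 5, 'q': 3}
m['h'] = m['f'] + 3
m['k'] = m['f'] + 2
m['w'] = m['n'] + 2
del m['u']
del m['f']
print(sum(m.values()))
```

22

m['h'] = m['f']+3 = 4 → {'u': 0, 'f': 1, 'n': 5, 'q': 3, 'h': 4}
m['k'] = m['f']+2 = 3 → {'u': 0, 'f': 1, 'n': 5, 'q': 3, 'h': 4, 'k': 3}
m['w'] = m['n']+2 = 7 → {'u': 0, 'f': 1, 'n': 5, 'q': 3, 'h': 4, 'k': 3, 'w': 7}
del 'u' → {'f': 1, 'n': 5, 'q': 3, 'h': 4, 'k': 3, 'w': 7}
del 'f' → {'n': 5, 'q': 3, 'h': 4, 'k': 3, 'w': 7}
sum of values = 22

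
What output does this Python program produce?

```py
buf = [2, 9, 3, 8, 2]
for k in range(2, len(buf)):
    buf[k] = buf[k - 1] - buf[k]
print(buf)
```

[2, 9, 6, -2, -4]

k=2: buf[2] = 9-3 = 6 → [2, 9, 6, 8, 2]
k=3: buf[3] = 6-8 = -2 → [2, 9, 6, -2, 2]
k=4: buf[4] = (-2)-2 = -4 → [2, 9, 6, -2, -4]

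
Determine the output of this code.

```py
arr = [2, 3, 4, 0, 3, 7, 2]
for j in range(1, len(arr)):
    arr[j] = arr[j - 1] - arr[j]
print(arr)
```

[2, -1, -5, -5, -8, -15, -17]

j=1: arr[1] = 2-3 = -1 → [2, -1, 4, 0, 3, 7, 2]
j=2: arr[2] = (-1)-4 = -5 → [2, -1, -5, 0, 3, 7, 2]
j=3: arr[3] = (-5)-0 = -5 → [2, -1, -5, -5, 3, 7, 2]
j=4: arr[4] = (-5)-3 = -8 → [2, -1, -5, -5, -8, 7, 2]
j=5: arr[5] = (-8)-7 = -15 → [2, -1, -5, -5, -8, -15, 2]
j=6: arr[6] = (-15)-2 = -17 → [2, -1, -5, -5, -8, -15, -17]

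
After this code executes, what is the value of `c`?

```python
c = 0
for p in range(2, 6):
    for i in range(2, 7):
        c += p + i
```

p=2,i=2: c = 0+4 = 4
p=2,i=3: c = 4+5 = 9
p=2,i=4: c = 9+6 = 15
p=2,i=5: c = 15+7 = 22
p=2,i=6: c = 22+8 = 30
p=3,i=2: c = 30+5 = 35
p=3,i=3: c = 35+6 = 41
p=3,i=4: c = 41+7 = 48
p=3,i=5: c = 48+8 = 56
p=3,i=6: c = 56+9 = 65
p=4,i=2: c = 65+6 = 71
p=4,i=3: c = 71+7 = 78
p=4,i=4: c = 78+8 = 86
p=4,i=5: c = 86+9 = 95
p=4,i=6: c = 95+10 = 105
p=5,i=2: c = 105+7 = 112
p=5,i=3: c = 112+8 = 120
p=5,i=4: c = 120+9 = 129
p=5,i=5: c = 129+10 = 139
p=5,i=6: c = 139+11 = 150

150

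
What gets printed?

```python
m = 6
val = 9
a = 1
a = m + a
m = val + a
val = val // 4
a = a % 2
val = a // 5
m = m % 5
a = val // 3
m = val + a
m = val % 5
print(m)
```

0

a = 6+1 = 7
m = 9+7 = 16
val = 9//4 = 2
a = 7%2 = 1
val = 1//5 = 0
m = 16%5 = 1
a = 0//3 = 0
m = 0+0 = 0
m = 0%5 = 0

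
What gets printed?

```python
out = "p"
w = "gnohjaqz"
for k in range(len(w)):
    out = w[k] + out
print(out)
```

k=0: prepend 'g' → 'gp'
k=1: prepend 'n' → 'ngp'
k=2: prepend 'o' → 'ongp'
k=3: prepend 'h' → 'hongp'
k=4: prepend 'j' → 'jhongp'
k=5: prepend 'a' → 'ajhongp'
k=6: prepend 'q' → 'qajhongp'
k=7: prepend 'z' → 'zqajhongp'

zqajhongp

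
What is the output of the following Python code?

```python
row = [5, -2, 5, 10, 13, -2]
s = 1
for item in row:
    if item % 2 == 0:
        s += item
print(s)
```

item=5: not even
item=-2: even, s = 1+(-2) = -1
item=5: not even
item=10: even, s = (-1)+10 = 9
item=13: not even
item=-2: even, s = 9+(-2) = 7

7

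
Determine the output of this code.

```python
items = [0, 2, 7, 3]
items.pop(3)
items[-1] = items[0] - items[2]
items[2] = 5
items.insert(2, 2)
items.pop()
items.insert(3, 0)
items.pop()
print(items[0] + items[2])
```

2

pop(3) removes 3 → [0, 2, 7]
items[-1] = items[0]-items[2] = 0-7 = -7 → [0, 2, -7]
items[2] = 5 → [0, 2, 5]
insert 2 at 2 → [0, 2, 2, 5]
pop() removes 5 → [0, 2, 2]
insert 0 at 3 → [0, 2, 2, 0]
pop() removes 0 → [0, 2, 2]
items[0]+items[2] = 0+2 = 2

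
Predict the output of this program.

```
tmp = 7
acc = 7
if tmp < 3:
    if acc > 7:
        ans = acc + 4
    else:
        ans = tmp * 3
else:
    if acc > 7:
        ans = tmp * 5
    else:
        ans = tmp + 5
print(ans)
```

tmp=7, acc=7
tmp < 3 is False; acc > 7 is False
→ ans = tmp + 5 = 12

12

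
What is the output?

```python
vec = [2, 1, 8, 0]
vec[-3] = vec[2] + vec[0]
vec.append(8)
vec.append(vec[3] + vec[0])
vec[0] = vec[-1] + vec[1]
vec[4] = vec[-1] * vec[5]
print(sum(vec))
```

36

vec[-3] = vec[2]+vec[0] = 8+2 = 10 → [2, 10, 8, 0]
append 8 → [2, 10, 8, 0, 8]
append vec[3]+vec[0] = 0+2 = 2 → [2, 10, 8, 0, 8, 2]
vec[0] = vec[-1]+vec[1] = 2+10 = 12 → [12, 10, 8, 0, 8, 2]
vec[4] = vec[-1]*vec[5] = 2*2 = 4 → [12, 10, 8, 0, 4, 2]
sum = 36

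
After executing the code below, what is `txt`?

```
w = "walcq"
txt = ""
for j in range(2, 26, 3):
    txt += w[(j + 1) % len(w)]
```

j=2: add w[3]='c' → 'c'
j=5: add w[1]='a' → 'ca'
j=8: add w[4]='q' → 'caq'
j=11: add w[2]='l' → 'caql'
j=14: add w[0]='w' → 'caqlw'
j=17: add w[3]='c' → 'caqlwc'
j=20: add w[1]='a' → 'caqlwca'
j=23: add w[4]='q' → 'caqlwcaq'

'caqlwcaq'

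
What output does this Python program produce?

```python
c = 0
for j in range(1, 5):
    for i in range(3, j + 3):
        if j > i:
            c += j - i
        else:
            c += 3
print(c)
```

28

j=1,i=3: not 1>3, c = 0+3 = 3
j=2,i=3: not 2>3, c = 3+3 = 6
j=2,i=4: not 2>4, c = 6+3 = 9
j=3,i=3: not 3>3, c = 9+3 = 12
j=3,i=4: not 3>4, c = 12+3 = 15
j=3,i=5: not 3>5, c = 15+3 = 18
j=4,i=3: 4>3, c = 18+1 = 19
j=4,i=4: not 4>4, c = 19+3 = 22
j=4,i=5: not 4>5, c = 22+3 = 25
j=4,i=6: not 4>6, c = 25+3 = 28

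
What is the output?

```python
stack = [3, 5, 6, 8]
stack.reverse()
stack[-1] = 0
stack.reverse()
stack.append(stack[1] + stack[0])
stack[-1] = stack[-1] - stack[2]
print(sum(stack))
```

reverse → [8, 6, 5, 3]
stack[-1] = 0 → [8, 6, 5, 0]
reverse → [0, 5, 6, 8]
append stack[1]+stack[0] = 5+0 = 5 → [0, 5, 6, 8, 5]
stack[-1] = stack[-1]-stack[2] = 5-6 = -1 → [0, 5, 6, 8, -1]
sum = 18

18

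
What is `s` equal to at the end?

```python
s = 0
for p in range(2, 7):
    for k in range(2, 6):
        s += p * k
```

p=2,k=2: s = 0+4 = 4
p=2,k=3: s = 4+6 = 10
p=2,k=4: s = 10+8 = 18
p=2,k=5: s = 18+10 = 28
p=3,k=2: s = 28+6 = 34
p=3,k=3: s = 34+9 = 43
p=3,k=4: s = 43+12 = 55
p=3,k=5: s = 55+15 = 70
p=4,k=2: s = 70+8 = 78
p=4,k=3: s = 78+12 = 90
p=4,k=4: s = 90+16 = 106
p=4,k=5: s = 106+20 = 126
p=5,k=2: s = 126+10 = 136
p=5,k=3: s = 136+15 = 151
p=5,k=4: s = 151+20 = 171
p=5,k=5: s = 171+25 = 196
p=6,k=2: s = 196+12 = 208
p=6,k=3: s = 208+18 = 226
p=6,k=4: s = 226+24 = 250
p=6,k=5: s = 250+30 = 280

280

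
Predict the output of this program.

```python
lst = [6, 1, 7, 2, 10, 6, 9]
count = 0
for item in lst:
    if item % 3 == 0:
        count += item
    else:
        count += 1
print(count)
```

25

item=6: %3==0, count = 0+6 = 6
item=1: not %3==0, count = 6+1 = 7
item=7: not %3==0, count = 7+1 = 8
item=2: not %3==0, count = 8+1 = 9
item=10: not %3==0, count = 9+1 = 10
item=6: %3==0, count = 10+6 = 16
item=9: %3==0, count = 16+9 = 25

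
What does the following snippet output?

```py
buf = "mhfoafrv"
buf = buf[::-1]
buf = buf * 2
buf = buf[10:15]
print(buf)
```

reverse → 'vrfaofhm'
repeat ×2 → 'vrfaofhmvrfaofhm'
slice [10:15] → 'faofh'

faofh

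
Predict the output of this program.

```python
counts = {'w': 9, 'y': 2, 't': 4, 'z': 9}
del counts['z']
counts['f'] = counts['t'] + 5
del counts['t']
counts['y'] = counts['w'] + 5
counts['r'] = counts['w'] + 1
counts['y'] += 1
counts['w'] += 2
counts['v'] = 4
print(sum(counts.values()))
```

del 'z' → {'w': 9, 'y': 2, 't': 4}
counts['f'] = counts['t']+5 = 9 → {'w': 9, 'y': 2, 't': 4, 'f': 9}
del 't' → {'w': 9, 'y': 2, 'f': 9}
counts['y'] = counts['w']+5 = 14 → {'w': 9, 'y': 14, 'f': 9}
counts['r'] = counts['w']+1 = 10 → {'w': 9, 'y': 14, 'f': 9, 'r': 10}
counts['y'] = 14+1 = 15 → {'w': 9, 'y': 15, 'f': 9, 'r': 10}
counts['w'] = 9+2 = 11 → {'w': 11, 'y': 15, 'f': 9, 'r': 10}
counts['v'] = 4 → {'w': 11, 'y': 15, 'f': 9, 'r': 10, 'v': 4}
sum of values = 49

49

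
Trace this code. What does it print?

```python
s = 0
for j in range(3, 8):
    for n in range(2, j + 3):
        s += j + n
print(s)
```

j=3,n=2: s = 0+5 = 5
j=3,n=3: s = 5+6 = 11
j=3,n=4: s = 11+7 = 18
j=3,n=5: s = 18+8 = 26
j=4,n=2: s = 26+6 = 32
j=4,n=3: s = 32+7 = 39
j=4,n=4: s = 39+8 = 47
j=4,n=5: s = 47+9 = 56
j=4,n=6: s = 56+10 = 66
j=5,n=2: s = 66+7 = 73
j=5,n=3: s = 73+8 = 81
j=5,n=4: s = 81+9 = 90
j=5,n=5: s = 90+10 = 100
j=5,n=6: s = 100+11 = 111
j=5,n=7: s = 111+12 = 123
j=6,n=2: s = 123+8 = 131
j=6,n=3: s = 131+9 = 140
j=6,n=4: s = 140+10 = 150
j=6,n=5: s = 150+11 = 161
j=6,n=6: s = 161+12 = 173
j=6,n=7: s = 173+13 = 186
j=6,n=8: s = 186+14 = 200
j=7,n=2: s = 200+9 = 209
j=7,n=3: s = 209+10 = 219
j=7,n=4: s = 219+11 = 230
j=7,n=5: s = 230+12 = 242
j=7,n=6: s = 242+13 = 255
j=7,n=7: s = 255+14 = 269
j=7,n=8: s = 269+15 = 284
j=7,n=9: s = 284+16 = 300

300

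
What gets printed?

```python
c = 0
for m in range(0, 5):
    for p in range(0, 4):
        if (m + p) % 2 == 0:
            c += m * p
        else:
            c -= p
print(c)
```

m=0,p=0: even sum, c = 0+0 = 0
m=0,p=1: odd sum, c = 0-1 = -1
m=0,p=2: even sum, c = (-1)+0 = -1
m=0,p=3: odd sum, c = (-1)-3 = -4
m=1,p=0: odd sum, c = (-4)-0 = -4
m=1,p=1: even sum, c = (-4)+1 = -3
m=1,p=2: odd sum, c = (-3)-2 = -5
m=1,p=3: even sum, c = (-5)+3 = -2
m=2,p=0: even sum, c = (-2)+0 = -2
m=2,p=1: odd sum, c = (-2)-1 = -3
m=2,p=2: even sum, c = (-3)+4 = 1
m=2,p=3: odd sum, c = 1-3 = -2
m=3,p=0: odd sum, c = (-2)-0 = -2
m=3,p=1: even sum, c = (-2)+3 = 1
m=3,p=2: odd sum, c = 1-2 = -1
m=3,p=3: even sum, c = (-1)+9 = 8
m=4,p=0: even sum, c = 8+0 = 8
m=4,p=1: odd sum, c = 8-1 = 7
m=4,p=2: even sum, c = 7+8 = 15
m=4,p=3: odd sum, c = 15-3 = 12

12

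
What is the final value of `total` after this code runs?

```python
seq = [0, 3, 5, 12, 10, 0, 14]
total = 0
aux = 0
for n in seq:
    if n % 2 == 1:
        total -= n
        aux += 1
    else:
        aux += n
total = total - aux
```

n=0: not odd; aux=0
n=3: odd, total = 0-3 = -3; aux=1
n=5: odd, total = (-3)-5 = -8; aux=2
n=12: not odd; aux=14
n=10: not odd; aux=24
n=0: not odd; aux=24
n=14: not odd; aux=38
total-aux = (-8)-38 = -46

-46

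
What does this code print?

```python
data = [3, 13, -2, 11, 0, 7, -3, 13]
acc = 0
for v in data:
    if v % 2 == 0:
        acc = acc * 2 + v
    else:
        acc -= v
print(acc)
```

-107

v=3: not even, acc = 0-3 = -3
v=13: not even, acc = (-3)-13 = -16
v=-2: even, acc = (-16)*2+(-2) = -34
v=11: not even, acc = (-34)-11 = -45
v=0: even, acc = (-45)*2+0 = -90
v=7: not even, acc = (-90)-7 = -97
v=-3: not even, acc = (-97)-(-3) = -94
v=13: not even, acc = (-94)-13 = -107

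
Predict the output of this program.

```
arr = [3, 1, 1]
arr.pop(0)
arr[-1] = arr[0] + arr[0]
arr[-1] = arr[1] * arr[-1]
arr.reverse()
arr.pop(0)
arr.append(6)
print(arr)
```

[1, 6]

pop(0) removes 3 → [1, 1]
arr[-1] = arr[0]+arr[0] = 1+1 = 2 → [1, 2]
arr[-1] = arr[1]*arr[-1] = 2*2 = 4 → [1, 4]
reverse → [4, 1]
pop(0) removes 4 → [1]
append 6 → [1, 6]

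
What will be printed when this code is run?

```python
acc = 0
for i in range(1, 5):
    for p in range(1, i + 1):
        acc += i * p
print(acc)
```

i=1,p=1: acc = 0+1 = 1
i=2,p=1: acc = 1+2 = 3
i=2,p=2: acc = 3+4 = 7
i=3,p=1: acc = 7+3 = 10
i=3,p=2: acc = 10+6 = 16
i=3,p=3: acc = 16+9 = 25
i=4,p=1: acc = 25+4 = 29
i=4,p=2: acc = 29+8 = 37
i=4,p=3: acc = 37+12 = 49
i=4,p=4: acc = 49+16 = 65

65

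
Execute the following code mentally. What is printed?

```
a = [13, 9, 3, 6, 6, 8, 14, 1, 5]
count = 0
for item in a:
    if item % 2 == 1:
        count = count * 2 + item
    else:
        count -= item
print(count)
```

item=13: odd, count = 0*2+13 = 13
item=9: odd, count = 13*2+9 = 35
item=3: odd, count = 35*2+3 = 73
item=6: not odd, count = 73-6 = 67
item=6: not odd, count = 67-6 = 61
item=8: not odd, count = 61-8 = 53
item=14: not odd, count = 53-14 = 39
item=1: odd, count = 39*2+1 = 79
item=5: odd, count = 79*2+5 = 163

163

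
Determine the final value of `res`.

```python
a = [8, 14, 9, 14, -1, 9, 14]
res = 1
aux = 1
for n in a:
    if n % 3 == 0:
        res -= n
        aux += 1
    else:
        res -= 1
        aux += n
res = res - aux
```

-74

n=8: not %3==0, res = 1-1 = 0; aux=9
n=14: not %3==0, res = 0-1 = -1; aux=23
n=9: %3==0, res = (-1)-9 = -10; aux=24
n=14: not %3==0, res = (-10)-1 = -11; aux=38
n=-1: not %3==0, res = (-11)-1 = -12; aux=37
n=9: %3==0, res = (-12)-9 = -21; aux=38
n=14: not %3==0, res = (-21)-1 = -22; aux=52
res-aux = (-22)-52 = -74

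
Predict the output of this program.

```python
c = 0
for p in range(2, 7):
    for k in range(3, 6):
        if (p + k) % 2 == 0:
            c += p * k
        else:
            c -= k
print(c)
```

80

p=2,k=3: odd sum, c = 0-3 = -3
p=2,k=4: even sum, c = (-3)+8 = 5
p=2,k=5: odd sum, c = 5-5 = 0
p=3,k=3: even sum, c = 0+9 = 9
p=3,k=4: odd sum, c = 9-4 = 5
p=3,k=5: even sum, c = 5+15 = 20
p=4,k=3: odd sum, c = 20-3 = 17
p=4,k=4: even sum, c = 17+16 = 33
p=4,k=5: odd sum, c = 33-5 = 28
p=5,k=3: even sum, c = 28+15 = 43
p=5,k=4: odd sum, c = 43-4 = 39
p=5,k=5: even sum, c = 39+25 = 64
p=6,k=3: odd sum, c = 64-3 = 61
p=6,k=4: even sum, c = 61+24 = 85
p=6,k=5: odd sum, c = 85-5 = 80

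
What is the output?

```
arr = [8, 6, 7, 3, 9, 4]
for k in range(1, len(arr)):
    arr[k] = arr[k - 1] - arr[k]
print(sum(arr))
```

-41

k=1: arr[1] = 8-6 = 2 → [8, 2, 7, 3, 9, 4]
k=2: arr[2] = 2-7 = -5 → [8, 2, -5, 3, 9, 4]
k=3: arr[3] = (-5)-3 = -8 → [8, 2, -5, -8, 9, 4]
k=4: arr[4] = (-8)-9 = -17 → [8, 2, -5, -8, -17, 4]
k=5: arr[5] = (-17)-4 = -21 → [8, 2, -5, -8, -17, -21]
sum = -41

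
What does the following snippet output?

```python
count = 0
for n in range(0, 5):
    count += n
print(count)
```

10

n=0: count = 0+0 = 0
n=1: count = 0+1 = 1
n=2: count = 1+2 = 3
n=3: count = 3+3 = 6
n=4: count = 6+4 = 10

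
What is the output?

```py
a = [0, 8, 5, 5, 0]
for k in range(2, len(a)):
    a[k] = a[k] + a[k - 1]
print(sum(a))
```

k=2: a[2] = 5+8 = 13 → [0, 8, 13, 5, 0]
k=3: a[3] = 5+13 = 18 → [0, 8, 13, 18, 0]
k=4: a[4] = 0+18 = 18 → [0, 8, 13, 18, 18]
sum = 57

57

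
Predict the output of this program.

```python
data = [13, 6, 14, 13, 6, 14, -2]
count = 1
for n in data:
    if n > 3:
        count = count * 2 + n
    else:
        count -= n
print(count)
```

768

n=13: >3, count = 1*2+13 = 15
n=6: >3, count = 15*2+6 = 36
n=14: >3, count = 36*2+14 = 86
n=13: >3, count = 86*2+13 = 185
n=6: >3, count = 185*2+6 = 376
n=14: >3, count = 376*2+14 = 766
n=-2: not >3, count = 766-(-2) = 768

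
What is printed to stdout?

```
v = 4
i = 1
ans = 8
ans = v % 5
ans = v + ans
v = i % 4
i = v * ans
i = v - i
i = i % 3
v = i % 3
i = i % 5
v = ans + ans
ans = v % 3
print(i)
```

ans = 4%5 = 4
ans = 4+4 = 8
v = 1%4 = 1
i = 1*8 = 8
i = 1-8 = -7
i = (-7)%3 = 2
v = 2%3 = 2
i = 2%5 = 2
v = 8+8 = 16
ans = 16%3 = 1

2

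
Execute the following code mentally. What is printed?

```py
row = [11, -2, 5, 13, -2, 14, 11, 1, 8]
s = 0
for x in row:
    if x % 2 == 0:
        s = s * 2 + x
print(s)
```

12

x=11: not even
x=-2: even, s = 0*2+(-2) = -2
x=5: not even
x=13: not even
x=-2: even, s = (-2)*2+(-2) = -6
x=14: even, s = (-6)*2+14 = 2
x=11: not even
x=1: not even
x=8: even, s = 2*2+8 = 12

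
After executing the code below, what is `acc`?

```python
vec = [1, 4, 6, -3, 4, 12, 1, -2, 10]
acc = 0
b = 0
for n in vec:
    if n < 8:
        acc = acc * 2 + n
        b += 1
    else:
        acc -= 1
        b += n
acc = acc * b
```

7975

n=1: <8, acc = 0*2+1 = 1; b=1
n=4: <8, acc = 1*2+4 = 6; b=2
n=6: <8, acc = 6*2+6 = 18; b=3
n=-3: <8, acc = 18*2+(-3) = 33; b=4
n=4: <8, acc = 33*2+4 = 70; b=5
n=12: not <8, acc = 70-1 = 69; b=17
n=1: <8, acc = 69*2+1 = 139; b=18
n=-2: <8, acc = 139*2+(-2) = 276; b=19
n=10: not <8, acc = 276-1 = 275; b=29
acc*b = 275*29 = 7975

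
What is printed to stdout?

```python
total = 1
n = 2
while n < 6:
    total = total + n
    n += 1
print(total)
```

15

n=2: total = 1+2 = 3
n=3: total = 3+3 = 6
n=4: total = 6+4 = 10
n=5: total = 10+5 = 15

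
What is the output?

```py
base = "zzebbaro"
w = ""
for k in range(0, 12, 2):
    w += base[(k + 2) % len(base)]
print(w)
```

k=0: add base[2]='e' → 'e'
k=2: add base[4]='b' → 'eb'
k=4: add base[6]='r' → 'ebr'
k=6: add base[0]='z' → 'ebrz'
k=8: add base[2]='e' → 'ebrze'
k=10: add base[4]='b' → 'ebrzeb'

ebrzeb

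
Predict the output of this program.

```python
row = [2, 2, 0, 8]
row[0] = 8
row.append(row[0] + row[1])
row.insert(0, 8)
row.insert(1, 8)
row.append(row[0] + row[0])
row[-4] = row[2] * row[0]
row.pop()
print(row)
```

row[0] = 8 → [8, 2, 0, 8]
append row[0]+row[1] = 8+2 = 10 → [8, 2, 0, 8, 10]
insert 8 at 0 → [8, 8, 2, 0, 8, 10]
insert 8 at 1 → [8, 8, 8, 2, 0, 8, 10]
append row[0]+row[0] = 8+8 = 16 → [8, 8, 8, 2, 0, 8, 10, 16]
row[-4] = row[2]*row[0] = 8*8 = 64 → [8, 8, 8, 2, 64, 8, 10, 16]
pop() removes 16 → [8, 8, 8, 2, 64, 8, 10]

[8, 8, 8, 2, 64, 8, 10]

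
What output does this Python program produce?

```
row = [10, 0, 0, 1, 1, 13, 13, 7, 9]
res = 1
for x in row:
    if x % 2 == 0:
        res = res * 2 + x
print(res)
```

x=10: even, res = 1*2+10 = 12
x=0: even, res = 12*2+0 = 24
x=0: even, res = 24*2+0 = 48
x=1: not even
x=1: not even
x=13: not even
x=13: not even
x=7: not even
x=9: not even

48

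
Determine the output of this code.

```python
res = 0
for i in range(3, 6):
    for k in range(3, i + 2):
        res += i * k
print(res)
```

i=3,k=3: res = 0+9 = 9
i=3,k=4: res = 9+12 = 21
i=4,k=3: res = 21+12 = 33
i=4,k=4: res = 33+16 = 49
i=4,k=5: res = 49+20 = 69
i=5,k=3: res = 69+15 = 84
i=5,k=4: res = 84+20 = 104
i=5,k=5: res = 104+25 = 129
i=5,k=6: res = 129+30 = 159

159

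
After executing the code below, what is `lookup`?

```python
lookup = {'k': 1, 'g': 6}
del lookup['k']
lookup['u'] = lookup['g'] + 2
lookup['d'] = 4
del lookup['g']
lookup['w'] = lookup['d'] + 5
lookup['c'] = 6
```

del 'k' → {'g': 6}
lookup['u'] = lookup['g']+2 = 8 → {'g': 6, 'u': 8}
lookup['d'] = 4 → {'g': 6, 'u': 8, 'd': 4}
del 'g' → {'u': 8, 'd': 4}
lookup['w'] = lookup['d']+5 = 9 → {'u': 8, 'd': 4, 'w': 9}
lookup['c'] = 6 → {'u': 8, 'd': 4, 'w': 9, 'c': 6}

{'u': 8, 'd': 4, 'w': 9, 'c': 6}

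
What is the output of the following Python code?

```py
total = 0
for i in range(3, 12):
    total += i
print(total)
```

63

i=3: total = 0+3 = 3
i=4: total = 3+4 = 7
i=5: total = 7+5 = 12
i=6: total = 12+6 = 18
i=7: total = 18+7 = 25
i=8: total = 25+8 = 33
i=9: total = 33+9 = 42
i=10: total = 42+10 = 52
i=11: total = 52+11 = 63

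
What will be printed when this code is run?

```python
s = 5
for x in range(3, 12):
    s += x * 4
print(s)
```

257

x=3: s = 5+3*4 = 17
x=4: s = 17+4*4 = 33
x=5: s = 33+5*4 = 53
x=6: s = 53+6*4 = 77
x=7: s = 77+7*4 = 105
x=8: s = 105+8*4 = 137
x=9: s = 137+9*4 = 173
x=10: s = 173+10*4 = 213
x=11: s = 213+11*4 = 257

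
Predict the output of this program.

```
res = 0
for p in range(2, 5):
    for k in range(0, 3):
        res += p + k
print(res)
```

36

p=2,k=0: res = 0+2 = 2
p=2,k=1: res = 2+3 = 5
p=2,k=2: res = 5+4 = 9
p=3,k=0: res = 9+3 = 12
p=3,k=1: res = 12+4 = 16
p=3,k=2: res = 16+5 = 21
p=4,k=0: res = 21+4 = 25
p=4,k=1: res = 25+5 = 30
p=4,k=2: res = 30+6 = 36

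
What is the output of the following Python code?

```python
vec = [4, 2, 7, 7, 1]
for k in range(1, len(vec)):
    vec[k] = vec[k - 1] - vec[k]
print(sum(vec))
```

-24

k=1: vec[1] = 4-2 = 2 → [4, 2, 7, 7, 1]
k=2: vec[2] = 2-7 = -5 → [4, 2, -5, 7, 1]
k=3: vec[3] = (-5)-7 = -12 → [4, 2, -5, -12, 1]
k=4: vec[4] = (-12)-1 = -13 → [4, 2, -5, -12, -13]
sum = -24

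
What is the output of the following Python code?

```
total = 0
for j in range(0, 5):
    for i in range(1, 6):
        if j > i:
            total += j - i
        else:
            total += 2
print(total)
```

48

j=0,i=1: not 0>1, total = 0+2 = 2
j=0,i=2: not 0>2, total = 2+2 = 4
j=0,i=3: not 0>3, total = 4+2 = 6
j=0,i=4: not 0>4, total = 6+2 = 8
j=0,i=5: not 0>5, total = 8+2 = 10
j=1,i=1: not 1>1, total = 10+2 = 12
j=1,i=2: not 1>2, total = 12+2 = 14
j=1,i=3: not 1>3, total = 14+2 = 16
j=1,i=4: not 1>4, total = 16+2 = 18
j=1,i=5: not 1>5, total = 18+2 = 20
j=2,i=1: 2>1, total = 20+1 = 21
j=2,i=2: not 2>2, total = 21+2 = 23
j=2,i=3: not 2>3, total = 23+2 = 25
j=2,i=4: not 2>4, total = 25+2 = 27
j=2,i=5: not 2>5, total = 27+2 = 29
j=3,i=1: 3>1, total = 29+2 = 31
j=3,i=2: 3>2, total = 31+1 = 32
j=3,i=3: not 3>3, total = 32+2 = 34
j=3,i=4: not 3>4, total = 34+2 = 36
j=3,i=5: not 3>5, total = 36+2 = 38
j=4,i=1: 4>1, total = 38+3 = 41
j=4,i=2: 4>2, total = 41+2 = 43
j=4,i=3: 4>3, total = 43+1 = 44
j=4,i=4: not 4>4, total = 44+2 = 46
j=4,i=5: not 4>5, total = 46+2 = 48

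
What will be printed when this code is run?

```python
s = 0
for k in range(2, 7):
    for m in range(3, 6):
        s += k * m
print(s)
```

k=2,m=3: s = 0+6 = 6
k=2,m=4: s = 6+8 = 14
k=2,m=5: s = 14+10 = 24
k=3,m=3: s = 24+9 = 33
k=3,m=4: s = 33+12 = 45
k=3,m=5: s = 45+15 = 60
k=4,m=3: s = 60+12 = 72
k=4,m=4: s = 72+16 = 88
k=4,m=5: s = 88+20 = 108
k=5,m=3: s = 108+15 = 123
k=5,m=4: s = 123+20 = 143
k=5,m=5: s = 143+25 = 168
k=6,m=3: s = 168+18 = 186
k=6,m=4: s = 186+24 = 210
k=6,m=5: s = 210+30 = 240

240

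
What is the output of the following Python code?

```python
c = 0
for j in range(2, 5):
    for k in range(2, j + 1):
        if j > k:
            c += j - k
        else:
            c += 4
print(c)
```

16

j=2,k=2: not 2>2, c = 0+4 = 4
j=3,k=2: 3>2, c = 4+1 = 5
j=3,k=3: not 3>3, c = 5+4 = 9
j=4,k=2: 4>2, c = 9+2 = 11
j=4,k=3: 4>3, c = 11+1 = 12
j=4,k=4: not 4>4, c = 12+4 = 16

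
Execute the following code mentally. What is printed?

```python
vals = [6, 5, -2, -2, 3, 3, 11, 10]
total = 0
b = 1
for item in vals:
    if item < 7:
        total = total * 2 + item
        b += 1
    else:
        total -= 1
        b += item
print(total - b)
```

227

item=6: <7, total = 0*2+6 = 6; b=2
item=5: <7, total = 6*2+5 = 17; b=3
item=-2: <7, total = 17*2+(-2) = 32; b=4
item=-2: <7, total = 32*2+(-2) = 62; b=5
item=3: <7, total = 62*2+3 = 127; b=6
item=3: <7, total = 127*2+3 = 257; b=7
item=11: not <7, total = 257-1 = 256; b=18
item=10: not <7, total = 256-1 = 255; b=28
total-b = 255-28 = 227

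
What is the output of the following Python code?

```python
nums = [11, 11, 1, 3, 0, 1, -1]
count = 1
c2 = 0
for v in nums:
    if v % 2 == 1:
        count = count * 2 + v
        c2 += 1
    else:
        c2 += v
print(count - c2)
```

v=11: odd, count = 1*2+11 = 13; c2=1
v=11: odd, count = 13*2+11 = 37; c2=2
v=1: odd, count = 37*2+1 = 75; c2=3
v=3: odd, count = 75*2+3 = 153; c2=4
v=0: not odd; c2=4
v=1: odd, count = 153*2+1 = 307; c2=5
v=-1: odd, count = 307*2+(-1) = 613; c2=6
count-c2 = 613-6 = 607

607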